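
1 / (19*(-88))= -1 / 1672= -0.00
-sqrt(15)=-3.87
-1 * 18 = -18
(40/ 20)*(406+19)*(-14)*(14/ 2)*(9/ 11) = -749700/ 11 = -68154.55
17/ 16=1.06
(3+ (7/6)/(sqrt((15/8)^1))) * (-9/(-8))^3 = 567 * sqrt(30)/2560+ 2187/512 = 5.48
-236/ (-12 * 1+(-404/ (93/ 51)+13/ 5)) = 36580/ 35797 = 1.02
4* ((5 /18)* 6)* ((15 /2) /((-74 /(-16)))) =10.81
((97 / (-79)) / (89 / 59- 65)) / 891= 5723 / 263677194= 0.00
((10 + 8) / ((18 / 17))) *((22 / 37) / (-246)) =-187 / 4551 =-0.04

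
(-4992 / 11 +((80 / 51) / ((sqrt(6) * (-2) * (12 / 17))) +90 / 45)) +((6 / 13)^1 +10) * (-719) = -1140234 / 143 - 5 * sqrt(6) / 27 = -7974.12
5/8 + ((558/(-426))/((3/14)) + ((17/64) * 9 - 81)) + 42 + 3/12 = -190153/4544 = -41.85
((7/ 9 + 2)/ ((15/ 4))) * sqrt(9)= 20/ 9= 2.22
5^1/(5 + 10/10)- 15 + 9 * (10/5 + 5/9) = 53/6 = 8.83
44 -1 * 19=25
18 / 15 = 6 / 5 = 1.20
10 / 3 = 3.33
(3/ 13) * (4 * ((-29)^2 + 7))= 10176/ 13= 782.77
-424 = -424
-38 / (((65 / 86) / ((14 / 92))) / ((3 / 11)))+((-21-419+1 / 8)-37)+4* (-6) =-66169627 / 131560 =-502.96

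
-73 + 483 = 410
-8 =-8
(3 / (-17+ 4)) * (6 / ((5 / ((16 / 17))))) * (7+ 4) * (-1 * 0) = 0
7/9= 0.78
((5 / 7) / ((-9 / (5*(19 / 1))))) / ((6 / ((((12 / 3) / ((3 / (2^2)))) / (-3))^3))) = 972800 / 137781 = 7.06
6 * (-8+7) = -6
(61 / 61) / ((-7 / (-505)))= 505 / 7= 72.14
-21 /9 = -7 /3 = -2.33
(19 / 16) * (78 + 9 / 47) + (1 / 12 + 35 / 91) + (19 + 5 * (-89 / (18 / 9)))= -3231349 / 29328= -110.18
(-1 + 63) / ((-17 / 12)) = -744 / 17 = -43.76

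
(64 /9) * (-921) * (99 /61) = -648384 /61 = -10629.25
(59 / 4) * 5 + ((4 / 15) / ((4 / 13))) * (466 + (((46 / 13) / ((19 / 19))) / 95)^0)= 28709 / 60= 478.48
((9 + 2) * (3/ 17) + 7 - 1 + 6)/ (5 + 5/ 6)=1422/ 595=2.39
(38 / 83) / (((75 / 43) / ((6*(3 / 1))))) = 9804 / 2075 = 4.72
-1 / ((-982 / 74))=37 / 491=0.08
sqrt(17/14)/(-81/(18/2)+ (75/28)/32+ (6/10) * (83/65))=-20800 * sqrt(238)/2373321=-0.14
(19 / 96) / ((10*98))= 19 / 94080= 0.00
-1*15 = -15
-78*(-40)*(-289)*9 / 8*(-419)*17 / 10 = 722549997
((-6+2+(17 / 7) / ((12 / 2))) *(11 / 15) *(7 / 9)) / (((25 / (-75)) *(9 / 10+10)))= 1661 / 2943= 0.56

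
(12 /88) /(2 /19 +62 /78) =2223 /14674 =0.15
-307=-307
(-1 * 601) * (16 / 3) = -9616 / 3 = -3205.33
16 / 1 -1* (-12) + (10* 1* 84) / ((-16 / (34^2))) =-60662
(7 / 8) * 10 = 35 / 4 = 8.75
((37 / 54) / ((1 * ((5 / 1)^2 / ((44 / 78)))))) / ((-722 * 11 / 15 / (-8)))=148 / 633555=0.00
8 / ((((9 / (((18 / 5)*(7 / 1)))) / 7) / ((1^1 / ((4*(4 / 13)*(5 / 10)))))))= 1274 / 5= 254.80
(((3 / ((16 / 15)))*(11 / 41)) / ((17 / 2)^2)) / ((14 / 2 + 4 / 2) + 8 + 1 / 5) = 2475 / 4076056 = 0.00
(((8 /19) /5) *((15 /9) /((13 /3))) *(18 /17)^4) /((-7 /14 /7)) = -11757312 /20629687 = -0.57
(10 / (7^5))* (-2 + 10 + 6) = 0.01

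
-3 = -3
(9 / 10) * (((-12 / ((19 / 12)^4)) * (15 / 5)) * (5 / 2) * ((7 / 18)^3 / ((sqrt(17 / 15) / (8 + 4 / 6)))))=-856128 * sqrt(255) / 2215457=-6.17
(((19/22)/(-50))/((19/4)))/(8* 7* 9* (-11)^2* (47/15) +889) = -1/52792355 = -0.00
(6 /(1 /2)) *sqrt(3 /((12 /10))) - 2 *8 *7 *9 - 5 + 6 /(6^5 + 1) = -7878095 /7777 + 6 *sqrt(10) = -994.03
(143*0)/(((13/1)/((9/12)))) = 0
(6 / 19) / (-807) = -2 / 5111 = -0.00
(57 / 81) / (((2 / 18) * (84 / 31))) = 589 / 252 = 2.34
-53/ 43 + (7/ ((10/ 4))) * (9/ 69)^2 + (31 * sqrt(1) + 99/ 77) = 24760741/ 796145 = 31.10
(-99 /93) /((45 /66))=-242 /155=-1.56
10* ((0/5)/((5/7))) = 0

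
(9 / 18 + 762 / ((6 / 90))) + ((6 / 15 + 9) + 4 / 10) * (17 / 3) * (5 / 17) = 68681 / 6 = 11446.83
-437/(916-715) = -437/201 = -2.17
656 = 656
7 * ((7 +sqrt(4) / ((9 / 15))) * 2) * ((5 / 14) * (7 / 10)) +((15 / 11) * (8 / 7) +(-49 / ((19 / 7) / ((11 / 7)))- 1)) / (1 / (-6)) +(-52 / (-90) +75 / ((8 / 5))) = 131922449 / 526680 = 250.48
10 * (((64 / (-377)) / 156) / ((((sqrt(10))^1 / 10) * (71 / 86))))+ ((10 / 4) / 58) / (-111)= -13760 * sqrt(10) / 1043913 - 5 / 12876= -0.04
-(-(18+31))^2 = -2401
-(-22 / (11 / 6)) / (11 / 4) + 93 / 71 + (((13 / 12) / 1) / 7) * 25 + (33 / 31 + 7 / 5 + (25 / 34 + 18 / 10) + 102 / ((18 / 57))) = 58349778733 / 172866540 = 337.54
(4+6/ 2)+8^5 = 32775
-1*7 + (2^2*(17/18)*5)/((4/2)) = 22/9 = 2.44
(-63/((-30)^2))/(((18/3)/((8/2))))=-7/150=-0.05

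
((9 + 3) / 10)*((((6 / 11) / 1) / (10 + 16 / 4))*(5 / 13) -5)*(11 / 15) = -4.39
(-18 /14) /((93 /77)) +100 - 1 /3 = 9170 /93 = 98.60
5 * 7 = 35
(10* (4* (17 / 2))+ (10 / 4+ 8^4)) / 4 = 8877 / 8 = 1109.62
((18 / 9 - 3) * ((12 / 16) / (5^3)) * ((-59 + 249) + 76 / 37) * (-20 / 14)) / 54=3553 / 116550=0.03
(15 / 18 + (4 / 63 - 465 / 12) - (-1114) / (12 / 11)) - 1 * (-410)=351115 / 252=1393.31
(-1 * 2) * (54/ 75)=-36/ 25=-1.44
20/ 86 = 10/ 43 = 0.23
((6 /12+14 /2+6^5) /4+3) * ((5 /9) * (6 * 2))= 25985 /2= 12992.50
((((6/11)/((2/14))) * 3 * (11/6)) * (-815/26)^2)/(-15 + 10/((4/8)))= 2789745/676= 4126.84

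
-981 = -981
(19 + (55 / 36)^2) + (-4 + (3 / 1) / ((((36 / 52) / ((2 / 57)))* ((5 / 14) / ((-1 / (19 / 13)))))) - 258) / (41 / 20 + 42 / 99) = -64692160439 / 764008848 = -84.67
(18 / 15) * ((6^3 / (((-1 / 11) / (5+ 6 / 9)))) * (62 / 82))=-2504304 / 205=-12216.12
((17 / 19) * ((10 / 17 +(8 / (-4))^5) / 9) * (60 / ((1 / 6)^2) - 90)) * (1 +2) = -368460 / 19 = -19392.63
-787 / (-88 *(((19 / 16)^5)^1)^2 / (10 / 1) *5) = 216328912764928 / 67441728835811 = 3.21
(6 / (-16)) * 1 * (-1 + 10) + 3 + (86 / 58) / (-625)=-54719 / 145000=-0.38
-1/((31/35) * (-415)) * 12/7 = 12/2573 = 0.00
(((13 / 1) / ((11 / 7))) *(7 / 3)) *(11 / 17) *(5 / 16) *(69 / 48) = 73255 / 13056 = 5.61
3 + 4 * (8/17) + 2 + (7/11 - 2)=1032/187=5.52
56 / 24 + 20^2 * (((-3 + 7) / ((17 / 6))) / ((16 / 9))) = 319.98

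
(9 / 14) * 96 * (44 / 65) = 41.78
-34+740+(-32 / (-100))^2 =441314 / 625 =706.10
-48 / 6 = -8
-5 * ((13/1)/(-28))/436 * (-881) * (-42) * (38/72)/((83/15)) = 5440175/289504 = 18.79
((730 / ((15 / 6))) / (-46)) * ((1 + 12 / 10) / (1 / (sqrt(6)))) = -34.21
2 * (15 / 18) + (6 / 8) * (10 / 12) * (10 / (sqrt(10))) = 5 / 3 + 5 * sqrt(10) / 8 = 3.64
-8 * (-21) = 168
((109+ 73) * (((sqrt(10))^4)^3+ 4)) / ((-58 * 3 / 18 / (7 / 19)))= -3822015288 / 551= -6936506.87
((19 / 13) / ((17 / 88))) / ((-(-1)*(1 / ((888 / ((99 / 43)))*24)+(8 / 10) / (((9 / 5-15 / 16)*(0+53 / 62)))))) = 622603255296 / 89301206839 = 6.97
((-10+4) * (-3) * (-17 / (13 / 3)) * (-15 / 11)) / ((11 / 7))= 96390 / 1573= 61.28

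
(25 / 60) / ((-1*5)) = -1 / 12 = -0.08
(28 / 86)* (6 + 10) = 224 / 43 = 5.21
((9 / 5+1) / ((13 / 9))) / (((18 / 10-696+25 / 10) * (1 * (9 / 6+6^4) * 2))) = -84 / 77781665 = -0.00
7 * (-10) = -70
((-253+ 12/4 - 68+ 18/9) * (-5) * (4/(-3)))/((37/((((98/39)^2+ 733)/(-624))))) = 444176315/6584409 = 67.46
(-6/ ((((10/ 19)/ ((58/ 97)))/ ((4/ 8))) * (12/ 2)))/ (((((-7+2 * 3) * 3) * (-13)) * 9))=-551/ 340470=-0.00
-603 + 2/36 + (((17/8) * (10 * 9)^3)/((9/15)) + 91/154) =255545992/99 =2581272.65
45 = 45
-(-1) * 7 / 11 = 7 / 11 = 0.64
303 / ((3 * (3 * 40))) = 101 / 120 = 0.84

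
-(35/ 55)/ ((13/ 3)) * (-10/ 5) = 42/ 143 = 0.29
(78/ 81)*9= 26/ 3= 8.67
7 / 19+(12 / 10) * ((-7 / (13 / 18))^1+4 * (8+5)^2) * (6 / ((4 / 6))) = 8887667 / 1235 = 7196.49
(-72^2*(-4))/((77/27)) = 559872/77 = 7271.06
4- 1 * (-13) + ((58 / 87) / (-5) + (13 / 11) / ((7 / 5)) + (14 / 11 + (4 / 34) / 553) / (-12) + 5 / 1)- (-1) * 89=5245981 / 47005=111.60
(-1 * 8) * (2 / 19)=-16 / 19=-0.84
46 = 46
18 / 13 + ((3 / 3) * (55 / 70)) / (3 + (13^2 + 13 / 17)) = 67505 / 48594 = 1.39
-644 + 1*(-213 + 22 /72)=-30841 /36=-856.69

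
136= 136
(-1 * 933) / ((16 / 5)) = -4665 / 16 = -291.56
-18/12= -3/2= -1.50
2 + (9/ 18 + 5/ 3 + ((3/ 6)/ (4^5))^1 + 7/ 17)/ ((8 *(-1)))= 1401805/ 835584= 1.68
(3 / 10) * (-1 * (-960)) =288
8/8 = 1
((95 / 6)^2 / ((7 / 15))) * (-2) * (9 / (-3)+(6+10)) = -13967.26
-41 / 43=-0.95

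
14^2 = 196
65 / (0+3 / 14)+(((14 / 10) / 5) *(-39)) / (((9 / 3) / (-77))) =43771 / 75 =583.61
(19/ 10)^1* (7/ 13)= 133/ 130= 1.02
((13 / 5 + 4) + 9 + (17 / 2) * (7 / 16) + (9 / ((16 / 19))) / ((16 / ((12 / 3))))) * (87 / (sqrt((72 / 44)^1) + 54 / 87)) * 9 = -1757680749 / 205760 + 1544628537 * sqrt(22) / 411520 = 9062.96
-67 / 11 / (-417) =67 / 4587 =0.01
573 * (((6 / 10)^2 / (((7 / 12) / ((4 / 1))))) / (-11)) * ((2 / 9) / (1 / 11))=-55008 / 175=-314.33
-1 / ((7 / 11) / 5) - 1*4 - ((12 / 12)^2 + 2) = -104 / 7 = -14.86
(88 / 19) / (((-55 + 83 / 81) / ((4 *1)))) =-7128 / 20767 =-0.34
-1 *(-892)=892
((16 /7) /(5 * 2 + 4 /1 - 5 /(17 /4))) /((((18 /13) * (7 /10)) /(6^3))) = 212160 /5341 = 39.72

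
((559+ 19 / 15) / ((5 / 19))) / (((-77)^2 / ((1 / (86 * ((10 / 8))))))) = 29032 / 8691375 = 0.00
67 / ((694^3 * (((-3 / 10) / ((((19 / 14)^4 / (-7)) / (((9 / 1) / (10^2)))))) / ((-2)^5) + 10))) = 2182876750 / 108882279568603753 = 0.00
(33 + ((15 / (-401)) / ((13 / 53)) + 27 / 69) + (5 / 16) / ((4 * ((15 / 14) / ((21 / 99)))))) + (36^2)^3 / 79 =826830070036155109 / 30007362528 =27554240.04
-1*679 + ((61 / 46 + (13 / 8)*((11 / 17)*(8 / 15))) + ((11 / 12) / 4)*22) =-31533593 / 46920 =-672.07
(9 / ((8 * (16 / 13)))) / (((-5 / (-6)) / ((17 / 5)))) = 5967 / 1600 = 3.73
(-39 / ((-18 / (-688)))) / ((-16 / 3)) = 559 / 2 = 279.50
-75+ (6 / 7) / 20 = -5247 / 70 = -74.96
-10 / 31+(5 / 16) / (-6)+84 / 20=56921 / 14880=3.83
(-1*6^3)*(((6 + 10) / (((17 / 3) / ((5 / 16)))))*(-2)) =6480 / 17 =381.18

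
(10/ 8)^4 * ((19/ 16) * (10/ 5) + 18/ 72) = 13125/ 2048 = 6.41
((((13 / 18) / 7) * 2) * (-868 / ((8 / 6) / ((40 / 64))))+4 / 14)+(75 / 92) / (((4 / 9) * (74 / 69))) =-2037911 / 24864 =-81.96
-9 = -9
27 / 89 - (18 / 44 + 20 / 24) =-2758 / 2937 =-0.94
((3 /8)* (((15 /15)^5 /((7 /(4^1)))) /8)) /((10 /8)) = 3 /140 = 0.02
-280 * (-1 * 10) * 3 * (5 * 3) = 126000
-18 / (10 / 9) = -81 / 5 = -16.20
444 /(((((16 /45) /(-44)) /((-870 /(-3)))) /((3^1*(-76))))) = 3632963400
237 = 237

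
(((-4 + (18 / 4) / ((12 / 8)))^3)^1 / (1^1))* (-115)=115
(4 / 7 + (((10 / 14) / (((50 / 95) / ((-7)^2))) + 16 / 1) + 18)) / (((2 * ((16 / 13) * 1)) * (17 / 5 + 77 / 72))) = 827775 / 90104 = 9.19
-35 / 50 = -0.70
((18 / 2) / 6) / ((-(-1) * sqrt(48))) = sqrt(3) / 8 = 0.22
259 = 259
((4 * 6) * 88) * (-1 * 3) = -6336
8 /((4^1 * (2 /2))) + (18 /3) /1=8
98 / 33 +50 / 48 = 353 / 88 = 4.01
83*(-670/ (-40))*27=150147/ 4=37536.75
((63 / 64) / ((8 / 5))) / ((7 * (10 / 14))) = 63 / 512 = 0.12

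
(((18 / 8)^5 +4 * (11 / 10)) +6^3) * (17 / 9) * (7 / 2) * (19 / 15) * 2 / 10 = 3218969873 / 6912000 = 465.71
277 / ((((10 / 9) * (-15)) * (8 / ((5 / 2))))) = -831 / 160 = -5.19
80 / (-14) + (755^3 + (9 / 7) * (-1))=430368868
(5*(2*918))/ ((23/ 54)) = 495720/ 23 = 21553.04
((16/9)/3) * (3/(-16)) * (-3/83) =1/249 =0.00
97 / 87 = 1.11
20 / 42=10 / 21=0.48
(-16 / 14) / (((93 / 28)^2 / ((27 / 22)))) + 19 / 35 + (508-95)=152957614 / 369985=413.42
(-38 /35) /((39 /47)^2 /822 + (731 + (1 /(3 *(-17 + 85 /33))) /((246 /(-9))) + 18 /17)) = -3772017712 /2543344260665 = -0.00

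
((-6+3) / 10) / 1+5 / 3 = 41 / 30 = 1.37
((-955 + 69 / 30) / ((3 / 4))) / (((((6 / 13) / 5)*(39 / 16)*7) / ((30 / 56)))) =-27220 / 63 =-432.06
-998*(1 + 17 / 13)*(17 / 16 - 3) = 232035 / 52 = 4462.21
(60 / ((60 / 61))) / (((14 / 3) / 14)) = 183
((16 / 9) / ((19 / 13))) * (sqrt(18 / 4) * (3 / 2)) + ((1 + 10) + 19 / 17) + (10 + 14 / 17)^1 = 52 * sqrt(2) / 19 + 390 / 17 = 26.81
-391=-391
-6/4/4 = -3/8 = -0.38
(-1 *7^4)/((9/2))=-4802/9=-533.56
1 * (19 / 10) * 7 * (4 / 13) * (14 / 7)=532 / 65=8.18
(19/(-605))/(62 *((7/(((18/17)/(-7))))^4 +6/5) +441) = -997272/9030210232391051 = -0.00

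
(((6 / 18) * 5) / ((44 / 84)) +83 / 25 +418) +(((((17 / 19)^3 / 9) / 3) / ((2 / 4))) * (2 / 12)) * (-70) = 64762606052 / 152784225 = 423.88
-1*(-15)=15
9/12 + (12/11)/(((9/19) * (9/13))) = 4.08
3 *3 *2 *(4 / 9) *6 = 48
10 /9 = 1.11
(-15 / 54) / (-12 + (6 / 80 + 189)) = -100 / 63747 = -0.00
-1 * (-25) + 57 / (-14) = 293 / 14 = 20.93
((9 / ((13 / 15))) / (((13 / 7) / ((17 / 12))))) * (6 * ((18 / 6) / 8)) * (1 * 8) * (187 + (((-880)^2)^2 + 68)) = 28902317887489725 / 338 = 85509816235176.70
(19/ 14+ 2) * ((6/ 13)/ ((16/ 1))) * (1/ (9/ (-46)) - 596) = -127135/ 2184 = -58.21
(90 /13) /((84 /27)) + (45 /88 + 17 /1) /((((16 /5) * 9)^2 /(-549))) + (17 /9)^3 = -3924508771 /1494484992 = -2.63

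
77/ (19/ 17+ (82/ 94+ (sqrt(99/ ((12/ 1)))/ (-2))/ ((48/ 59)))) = 342.63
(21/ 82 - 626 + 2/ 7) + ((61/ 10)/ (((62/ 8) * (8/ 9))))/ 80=-8903364837/ 14235200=-625.45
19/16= 1.19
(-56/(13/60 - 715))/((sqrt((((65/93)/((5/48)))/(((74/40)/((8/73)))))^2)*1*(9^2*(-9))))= -586117/2167680528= -0.00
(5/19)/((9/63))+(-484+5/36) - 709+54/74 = -30123841/25308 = -1190.29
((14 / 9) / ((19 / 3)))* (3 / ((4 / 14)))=49 / 19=2.58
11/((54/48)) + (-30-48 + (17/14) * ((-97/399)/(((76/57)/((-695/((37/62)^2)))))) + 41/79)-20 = 624113289059/1812394458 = 344.36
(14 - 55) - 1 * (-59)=18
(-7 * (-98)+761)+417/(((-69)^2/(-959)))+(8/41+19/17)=1364.32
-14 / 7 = -2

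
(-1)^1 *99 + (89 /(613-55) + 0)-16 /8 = -56269 /558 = -100.84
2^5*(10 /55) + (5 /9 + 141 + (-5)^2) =17065 /99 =172.37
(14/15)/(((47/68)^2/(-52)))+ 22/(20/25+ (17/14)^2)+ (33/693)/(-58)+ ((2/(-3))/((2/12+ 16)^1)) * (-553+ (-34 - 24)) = -64693801691947/969557469510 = -66.73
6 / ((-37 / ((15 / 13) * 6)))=-540 / 481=-1.12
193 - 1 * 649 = -456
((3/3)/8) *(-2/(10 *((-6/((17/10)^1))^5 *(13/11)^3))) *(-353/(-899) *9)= 0.00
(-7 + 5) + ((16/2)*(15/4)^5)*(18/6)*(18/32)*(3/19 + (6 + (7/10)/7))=4875487477/77824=62647.61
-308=-308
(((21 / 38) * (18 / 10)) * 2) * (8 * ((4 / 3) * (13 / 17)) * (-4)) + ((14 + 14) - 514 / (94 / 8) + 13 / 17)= -6064159 / 75905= -79.89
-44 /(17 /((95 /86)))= -2090 /731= -2.86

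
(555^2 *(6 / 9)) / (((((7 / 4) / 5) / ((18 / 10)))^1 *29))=7392600 / 203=36416.75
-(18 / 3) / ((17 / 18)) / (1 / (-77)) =8316 / 17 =489.18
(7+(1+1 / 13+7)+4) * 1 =248 / 13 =19.08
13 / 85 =0.15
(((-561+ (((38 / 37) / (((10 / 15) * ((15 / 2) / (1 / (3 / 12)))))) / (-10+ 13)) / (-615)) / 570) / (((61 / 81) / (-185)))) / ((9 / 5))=134.32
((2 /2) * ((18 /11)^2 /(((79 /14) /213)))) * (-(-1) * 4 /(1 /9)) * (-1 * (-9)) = 313038432 /9559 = 32748.03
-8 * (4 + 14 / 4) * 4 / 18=-40 / 3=-13.33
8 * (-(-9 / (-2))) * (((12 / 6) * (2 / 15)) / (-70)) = 24 / 175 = 0.14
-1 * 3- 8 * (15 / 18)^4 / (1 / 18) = -652 / 9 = -72.44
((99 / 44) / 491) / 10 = 9 / 19640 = 0.00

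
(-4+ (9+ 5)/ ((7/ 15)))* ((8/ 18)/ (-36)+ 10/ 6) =3484/ 81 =43.01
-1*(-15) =15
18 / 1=18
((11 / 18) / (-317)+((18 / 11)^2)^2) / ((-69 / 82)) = -24552112205 / 2882183337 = -8.52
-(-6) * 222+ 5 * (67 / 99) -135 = 1200.38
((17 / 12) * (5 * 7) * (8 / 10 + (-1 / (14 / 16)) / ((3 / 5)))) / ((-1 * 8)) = 493 / 72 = 6.85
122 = 122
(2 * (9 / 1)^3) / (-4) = -729 / 2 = -364.50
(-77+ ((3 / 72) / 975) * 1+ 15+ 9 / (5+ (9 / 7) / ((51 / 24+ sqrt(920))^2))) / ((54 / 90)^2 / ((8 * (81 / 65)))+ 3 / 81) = -17782025504002313757 / 21606513799740935+ 21319925760 * sqrt(230) / 332407904611399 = -822.99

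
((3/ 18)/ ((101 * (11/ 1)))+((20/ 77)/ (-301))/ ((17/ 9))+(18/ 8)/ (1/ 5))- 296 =-284.75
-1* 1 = -1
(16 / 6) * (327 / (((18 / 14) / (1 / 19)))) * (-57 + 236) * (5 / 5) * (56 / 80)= 3824156 / 855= 4472.70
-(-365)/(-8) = -365/8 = -45.62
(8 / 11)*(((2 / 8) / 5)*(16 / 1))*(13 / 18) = 0.42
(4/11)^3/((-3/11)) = -64/363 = -0.18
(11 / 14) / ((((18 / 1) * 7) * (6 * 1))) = 11 / 10584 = 0.00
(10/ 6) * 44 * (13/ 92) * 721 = 515515/ 69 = 7471.23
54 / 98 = 27 / 49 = 0.55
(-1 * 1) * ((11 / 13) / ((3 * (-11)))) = 1 / 39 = 0.03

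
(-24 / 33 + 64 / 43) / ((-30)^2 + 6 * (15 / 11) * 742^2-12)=15 / 88795946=0.00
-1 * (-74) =74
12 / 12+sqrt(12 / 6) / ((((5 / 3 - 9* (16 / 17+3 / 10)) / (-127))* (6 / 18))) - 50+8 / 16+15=-67 / 2+194310* sqrt(2) / 4847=23.19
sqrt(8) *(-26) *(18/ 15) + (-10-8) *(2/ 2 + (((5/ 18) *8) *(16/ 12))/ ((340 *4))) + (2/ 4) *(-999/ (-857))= -312 *sqrt(2)/ 5-1525931/ 87414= -105.70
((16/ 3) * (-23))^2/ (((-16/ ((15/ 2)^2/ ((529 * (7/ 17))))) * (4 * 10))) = -85/ 14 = -6.07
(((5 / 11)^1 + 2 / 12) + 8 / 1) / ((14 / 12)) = 569 / 77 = 7.39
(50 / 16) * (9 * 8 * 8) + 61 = 1861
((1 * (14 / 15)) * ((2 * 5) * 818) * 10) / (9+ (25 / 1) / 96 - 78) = -7329280 / 6599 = -1110.67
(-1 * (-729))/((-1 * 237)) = -243/79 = -3.08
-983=-983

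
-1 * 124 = -124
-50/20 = -5/2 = -2.50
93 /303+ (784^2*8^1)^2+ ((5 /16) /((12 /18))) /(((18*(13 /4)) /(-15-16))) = 1523877961160199785 /63024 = 24179327893504.06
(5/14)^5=3125/537824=0.01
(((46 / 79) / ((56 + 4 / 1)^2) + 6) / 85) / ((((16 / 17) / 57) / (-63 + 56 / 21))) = -2934233897 / 11376000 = -257.93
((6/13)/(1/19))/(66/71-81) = -2698/24635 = -0.11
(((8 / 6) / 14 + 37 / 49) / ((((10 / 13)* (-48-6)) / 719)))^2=54604005625 / 252047376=216.64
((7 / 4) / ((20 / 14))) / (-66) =-49 / 2640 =-0.02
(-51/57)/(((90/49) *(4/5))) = -833/1368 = -0.61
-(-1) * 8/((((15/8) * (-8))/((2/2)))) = -8/15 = -0.53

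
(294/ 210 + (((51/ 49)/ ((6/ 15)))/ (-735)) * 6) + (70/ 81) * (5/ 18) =14167283/ 8751645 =1.62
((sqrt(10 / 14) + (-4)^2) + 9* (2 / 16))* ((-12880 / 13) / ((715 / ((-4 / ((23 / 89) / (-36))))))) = -13875.32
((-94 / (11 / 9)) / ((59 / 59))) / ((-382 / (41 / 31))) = 17343 / 65131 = 0.27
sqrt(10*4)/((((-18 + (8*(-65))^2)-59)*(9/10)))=20*sqrt(10)/2432907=0.00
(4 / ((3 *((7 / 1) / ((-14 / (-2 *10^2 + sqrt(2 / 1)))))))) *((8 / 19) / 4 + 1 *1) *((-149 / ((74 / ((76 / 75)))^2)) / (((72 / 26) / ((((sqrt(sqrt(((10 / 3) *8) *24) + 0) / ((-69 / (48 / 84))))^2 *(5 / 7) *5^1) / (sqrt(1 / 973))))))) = -150745088 *sqrt(9730) / 517357809236079- 37686272 *sqrt(4865) / 12933945230901975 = -0.00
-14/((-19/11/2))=16.21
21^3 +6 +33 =9300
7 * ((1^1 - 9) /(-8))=7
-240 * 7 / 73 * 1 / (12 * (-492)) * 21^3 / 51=36015 / 50881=0.71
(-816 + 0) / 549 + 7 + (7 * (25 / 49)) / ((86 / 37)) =776693 / 110166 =7.05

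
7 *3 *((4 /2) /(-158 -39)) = -42 /197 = -0.21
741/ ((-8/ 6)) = -2223/ 4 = -555.75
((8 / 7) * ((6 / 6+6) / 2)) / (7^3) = 4 / 343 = 0.01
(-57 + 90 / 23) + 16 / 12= -3571 / 69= -51.75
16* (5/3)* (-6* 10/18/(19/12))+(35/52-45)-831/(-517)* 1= -151491761/1532388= -98.86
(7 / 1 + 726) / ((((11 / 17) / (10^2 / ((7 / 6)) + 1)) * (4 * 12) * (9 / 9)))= 2046.49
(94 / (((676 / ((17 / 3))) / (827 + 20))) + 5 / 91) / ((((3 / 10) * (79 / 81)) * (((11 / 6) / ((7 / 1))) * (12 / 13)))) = 9435.90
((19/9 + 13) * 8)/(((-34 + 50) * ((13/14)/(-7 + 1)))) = -1904/39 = -48.82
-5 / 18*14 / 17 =-35 / 153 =-0.23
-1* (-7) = 7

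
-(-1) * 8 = 8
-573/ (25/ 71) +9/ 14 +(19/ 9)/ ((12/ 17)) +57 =-29610373/ 18900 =-1566.69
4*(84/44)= 84/11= 7.64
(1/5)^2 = 0.04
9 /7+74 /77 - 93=-6988 /77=-90.75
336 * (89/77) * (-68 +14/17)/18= -813104/561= -1449.38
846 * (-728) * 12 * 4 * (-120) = 3547514880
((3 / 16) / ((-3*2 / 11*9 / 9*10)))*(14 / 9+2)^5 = -5767168 / 295245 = -19.53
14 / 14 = 1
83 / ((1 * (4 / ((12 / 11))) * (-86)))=-0.26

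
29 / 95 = 0.31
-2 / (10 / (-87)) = 87 / 5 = 17.40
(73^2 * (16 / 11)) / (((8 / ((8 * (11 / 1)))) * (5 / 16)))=272844.80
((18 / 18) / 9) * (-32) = -32 / 9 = -3.56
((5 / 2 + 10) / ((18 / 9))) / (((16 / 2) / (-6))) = -75 / 16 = -4.69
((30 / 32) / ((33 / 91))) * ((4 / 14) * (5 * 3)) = 975 / 88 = 11.08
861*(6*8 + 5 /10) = 83517 /2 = 41758.50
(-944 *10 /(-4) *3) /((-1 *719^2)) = -7080 /516961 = -0.01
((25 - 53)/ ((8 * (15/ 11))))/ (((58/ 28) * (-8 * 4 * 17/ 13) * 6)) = 0.00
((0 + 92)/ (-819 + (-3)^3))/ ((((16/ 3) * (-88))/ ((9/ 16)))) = 69/ 529408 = 0.00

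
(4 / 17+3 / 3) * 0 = 0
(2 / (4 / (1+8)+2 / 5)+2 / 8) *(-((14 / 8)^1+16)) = -14129 / 304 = -46.48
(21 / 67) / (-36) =-7 / 804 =-0.01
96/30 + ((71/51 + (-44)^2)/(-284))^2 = 52170696341/1048931280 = 49.74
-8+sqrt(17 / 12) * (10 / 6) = -8+5 * sqrt(51) / 18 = -6.02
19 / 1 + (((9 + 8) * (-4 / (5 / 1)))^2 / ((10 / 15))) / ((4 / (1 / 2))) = 1342 / 25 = 53.68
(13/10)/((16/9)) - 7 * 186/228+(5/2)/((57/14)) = -39811/9120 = -4.37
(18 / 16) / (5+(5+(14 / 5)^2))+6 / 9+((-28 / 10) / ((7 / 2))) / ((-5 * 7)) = 1409741 / 1873200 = 0.75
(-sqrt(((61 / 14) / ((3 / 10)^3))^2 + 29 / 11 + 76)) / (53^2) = -sqrt(112900135315) / 5839911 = -0.06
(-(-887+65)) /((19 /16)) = 13152 /19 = 692.21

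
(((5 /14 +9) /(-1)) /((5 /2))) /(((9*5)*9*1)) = -131 /14175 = -0.01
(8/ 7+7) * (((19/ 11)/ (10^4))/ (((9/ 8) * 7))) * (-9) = -1083/ 673750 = -0.00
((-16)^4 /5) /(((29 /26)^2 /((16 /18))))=354418688 /37845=9365.01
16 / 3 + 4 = 28 / 3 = 9.33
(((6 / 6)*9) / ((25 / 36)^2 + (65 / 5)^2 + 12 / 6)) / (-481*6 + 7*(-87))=-3888 / 258910765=-0.00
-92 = -92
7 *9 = 63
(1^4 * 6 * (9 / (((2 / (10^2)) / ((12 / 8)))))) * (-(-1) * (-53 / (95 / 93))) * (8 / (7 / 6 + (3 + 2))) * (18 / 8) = -431188920 / 703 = -613355.50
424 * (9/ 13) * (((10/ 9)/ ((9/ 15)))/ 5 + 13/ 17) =220904/ 663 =333.19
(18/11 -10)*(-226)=20792/11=1890.18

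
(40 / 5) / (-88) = -1 / 11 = -0.09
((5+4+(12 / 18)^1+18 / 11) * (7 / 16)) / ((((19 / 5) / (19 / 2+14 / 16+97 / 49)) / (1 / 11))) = 9032195 / 6179712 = 1.46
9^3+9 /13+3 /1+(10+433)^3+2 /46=25994772881 /299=86939039.74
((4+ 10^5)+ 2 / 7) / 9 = 700030 / 63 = 11111.59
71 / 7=10.14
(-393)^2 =154449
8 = 8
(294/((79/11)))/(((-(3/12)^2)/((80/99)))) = -125440/237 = -529.28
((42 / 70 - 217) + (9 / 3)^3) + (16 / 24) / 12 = -17041 / 90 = -189.34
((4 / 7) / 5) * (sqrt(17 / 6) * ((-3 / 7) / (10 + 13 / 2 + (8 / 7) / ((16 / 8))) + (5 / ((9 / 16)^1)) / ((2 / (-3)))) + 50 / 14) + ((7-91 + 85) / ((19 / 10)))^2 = 12120 / 17689-19156 * sqrt(102) / 75285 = -1.88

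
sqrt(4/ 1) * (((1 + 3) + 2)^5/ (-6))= -2592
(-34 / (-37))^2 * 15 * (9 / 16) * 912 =8895420 / 1369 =6497.75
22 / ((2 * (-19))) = -11 / 19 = -0.58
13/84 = 0.15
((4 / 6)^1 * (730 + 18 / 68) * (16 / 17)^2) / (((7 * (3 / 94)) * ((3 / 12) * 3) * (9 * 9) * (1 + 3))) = 85355008 / 10744731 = 7.94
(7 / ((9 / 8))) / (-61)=-56 / 549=-0.10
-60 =-60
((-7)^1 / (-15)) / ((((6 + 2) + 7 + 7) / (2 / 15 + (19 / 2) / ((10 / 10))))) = 0.20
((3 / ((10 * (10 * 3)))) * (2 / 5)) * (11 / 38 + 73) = 557 / 1900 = 0.29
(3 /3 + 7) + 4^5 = 1032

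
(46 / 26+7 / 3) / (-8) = -20 / 39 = -0.51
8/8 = 1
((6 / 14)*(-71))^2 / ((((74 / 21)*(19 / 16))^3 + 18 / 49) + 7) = 4390267392 / 382362175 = 11.48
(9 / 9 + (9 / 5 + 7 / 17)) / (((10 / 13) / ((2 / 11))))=3549 / 4675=0.76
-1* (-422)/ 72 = 211/ 36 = 5.86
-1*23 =-23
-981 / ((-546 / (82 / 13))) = 13407 / 1183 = 11.33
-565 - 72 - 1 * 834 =-1471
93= 93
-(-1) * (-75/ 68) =-75/ 68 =-1.10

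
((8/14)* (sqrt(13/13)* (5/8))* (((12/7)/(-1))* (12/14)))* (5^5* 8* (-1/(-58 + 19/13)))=-3900000/16807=-232.05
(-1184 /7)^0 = 1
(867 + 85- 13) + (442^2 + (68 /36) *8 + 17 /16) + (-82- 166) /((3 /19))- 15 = 28041625 /144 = 194733.51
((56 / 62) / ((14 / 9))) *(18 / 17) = 324 / 527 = 0.61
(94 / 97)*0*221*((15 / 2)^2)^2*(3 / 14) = 0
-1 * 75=-75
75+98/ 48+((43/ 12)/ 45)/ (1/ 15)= 5633/ 72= 78.24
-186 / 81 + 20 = 478 / 27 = 17.70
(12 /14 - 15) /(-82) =99 /574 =0.17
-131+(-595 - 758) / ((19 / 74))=-102611 / 19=-5400.58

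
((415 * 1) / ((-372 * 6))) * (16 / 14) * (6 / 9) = -830 / 5859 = -0.14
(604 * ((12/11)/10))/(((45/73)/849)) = 24956072/275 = 90749.35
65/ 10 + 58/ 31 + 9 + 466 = 29969/ 62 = 483.37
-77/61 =-1.26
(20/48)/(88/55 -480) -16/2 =-229657/28704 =-8.00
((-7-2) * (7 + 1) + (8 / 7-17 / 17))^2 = 253009 / 49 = 5163.45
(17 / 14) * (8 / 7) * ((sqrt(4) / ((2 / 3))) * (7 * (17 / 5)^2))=58956 / 175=336.89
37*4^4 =9472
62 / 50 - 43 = -1044 / 25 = -41.76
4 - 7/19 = 69/19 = 3.63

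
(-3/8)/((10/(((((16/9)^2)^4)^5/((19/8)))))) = -730750818665451459101842416358141509827966271488/4680612931454287571675968323202137757365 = -156122890.18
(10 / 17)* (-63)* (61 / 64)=-19215 / 544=-35.32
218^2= 47524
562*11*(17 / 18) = 52547 / 9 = 5838.56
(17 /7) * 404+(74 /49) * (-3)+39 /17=815429 /833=978.91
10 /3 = 3.33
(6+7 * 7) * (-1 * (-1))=55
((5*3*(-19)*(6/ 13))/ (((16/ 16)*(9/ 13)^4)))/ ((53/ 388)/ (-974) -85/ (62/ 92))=4890305990960/ 1077197783427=4.54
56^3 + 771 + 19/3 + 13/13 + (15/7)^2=25930642/147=176398.93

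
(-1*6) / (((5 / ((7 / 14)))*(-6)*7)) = 1 / 70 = 0.01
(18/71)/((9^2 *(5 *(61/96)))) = 64/64965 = 0.00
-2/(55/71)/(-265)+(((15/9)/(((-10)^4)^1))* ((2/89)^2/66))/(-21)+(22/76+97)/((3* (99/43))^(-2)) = 142312693152760325077/30662028595737000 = 4641.33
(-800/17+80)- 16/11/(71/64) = 31.63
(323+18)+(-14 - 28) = 299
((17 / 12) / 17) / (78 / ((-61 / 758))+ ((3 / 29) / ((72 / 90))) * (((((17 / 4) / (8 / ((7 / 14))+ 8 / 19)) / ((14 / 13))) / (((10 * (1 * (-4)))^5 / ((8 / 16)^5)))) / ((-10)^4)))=-5193806643200000000 / 60408909633945600059109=-0.00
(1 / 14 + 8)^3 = 1442897 / 2744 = 525.84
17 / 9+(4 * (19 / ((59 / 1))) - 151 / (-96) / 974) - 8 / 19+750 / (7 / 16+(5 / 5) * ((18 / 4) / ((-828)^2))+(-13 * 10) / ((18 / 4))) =-28597391490527 / 1211591077056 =-23.60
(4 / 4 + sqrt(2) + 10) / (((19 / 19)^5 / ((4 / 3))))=4 * sqrt(2) / 3 + 44 / 3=16.55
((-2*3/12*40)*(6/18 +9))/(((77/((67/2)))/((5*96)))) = -428800/11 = -38981.82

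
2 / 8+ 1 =1.25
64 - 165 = -101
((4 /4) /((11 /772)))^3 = 345679.68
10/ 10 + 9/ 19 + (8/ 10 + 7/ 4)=1529/ 380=4.02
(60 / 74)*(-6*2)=-360 / 37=-9.73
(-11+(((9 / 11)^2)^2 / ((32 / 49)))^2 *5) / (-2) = 1897762549979 / 439006988288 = 4.32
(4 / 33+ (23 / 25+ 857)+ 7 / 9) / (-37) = -2125577 / 91575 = -23.21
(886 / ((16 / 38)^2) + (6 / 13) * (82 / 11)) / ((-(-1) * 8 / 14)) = 160193131 / 18304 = 8751.81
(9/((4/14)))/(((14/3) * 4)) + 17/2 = 163/16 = 10.19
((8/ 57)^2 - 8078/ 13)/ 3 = -26244590/ 126711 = -207.12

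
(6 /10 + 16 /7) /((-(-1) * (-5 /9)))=-909 /175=-5.19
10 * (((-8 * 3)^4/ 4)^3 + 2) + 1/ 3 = 17118912860651581/ 3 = 5706304286883860.33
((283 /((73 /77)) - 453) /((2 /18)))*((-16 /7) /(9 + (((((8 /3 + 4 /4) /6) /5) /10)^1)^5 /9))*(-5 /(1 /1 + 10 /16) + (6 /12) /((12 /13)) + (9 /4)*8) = 1735144767621000000000000 /317732630671069861793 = 5461.02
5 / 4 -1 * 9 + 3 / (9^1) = -89 / 12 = -7.42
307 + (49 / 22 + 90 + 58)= 10059 / 22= 457.23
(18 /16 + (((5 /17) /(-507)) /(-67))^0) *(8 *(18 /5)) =306 /5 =61.20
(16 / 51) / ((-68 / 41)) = -0.19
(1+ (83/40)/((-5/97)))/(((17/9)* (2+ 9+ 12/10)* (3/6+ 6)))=-70659/269620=-0.26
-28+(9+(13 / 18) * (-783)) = -1169 / 2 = -584.50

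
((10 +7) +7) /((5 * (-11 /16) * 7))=-1.00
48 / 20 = 12 / 5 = 2.40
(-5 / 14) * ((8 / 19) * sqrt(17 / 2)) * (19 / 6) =-5 * sqrt(34) / 21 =-1.39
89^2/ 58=7921/ 58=136.57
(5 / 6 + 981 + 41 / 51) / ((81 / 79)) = 7918091 / 8262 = 958.37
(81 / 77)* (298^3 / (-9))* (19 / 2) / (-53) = 2262637116 / 4081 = 554432.03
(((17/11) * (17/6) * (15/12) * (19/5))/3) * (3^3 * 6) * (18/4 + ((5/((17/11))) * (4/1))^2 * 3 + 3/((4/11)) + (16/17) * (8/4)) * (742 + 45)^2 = 63305250253785/176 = 359688921896.51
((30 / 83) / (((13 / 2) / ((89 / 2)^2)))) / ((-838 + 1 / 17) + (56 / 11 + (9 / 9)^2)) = -7406135 / 55948308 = -0.13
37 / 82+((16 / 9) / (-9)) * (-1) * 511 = 673429 / 6642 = 101.39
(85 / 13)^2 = 7225 / 169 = 42.75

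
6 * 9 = 54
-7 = -7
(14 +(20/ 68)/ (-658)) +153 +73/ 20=19088859/ 111860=170.65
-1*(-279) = 279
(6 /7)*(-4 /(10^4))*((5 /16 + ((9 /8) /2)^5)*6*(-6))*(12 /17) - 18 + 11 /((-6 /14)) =-182422414979 /4177920000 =-43.66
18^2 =324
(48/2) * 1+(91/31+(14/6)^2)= 9034/279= 32.38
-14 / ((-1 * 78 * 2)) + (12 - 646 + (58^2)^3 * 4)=11877432024283 / 78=152274769542.09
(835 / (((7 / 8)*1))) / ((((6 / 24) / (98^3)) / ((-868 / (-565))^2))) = 541359904526336 / 63845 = 8479284274.83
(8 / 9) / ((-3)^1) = -8 / 27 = -0.30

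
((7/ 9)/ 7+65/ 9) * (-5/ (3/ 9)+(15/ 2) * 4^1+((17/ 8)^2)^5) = 22353100305899/ 1610612736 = 13878.63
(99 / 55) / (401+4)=1 / 225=0.00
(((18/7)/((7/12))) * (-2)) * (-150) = 1322.45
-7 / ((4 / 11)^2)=-847 / 16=-52.94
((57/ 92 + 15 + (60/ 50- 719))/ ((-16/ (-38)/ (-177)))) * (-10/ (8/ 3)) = -3258777267/ 2944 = -1106921.63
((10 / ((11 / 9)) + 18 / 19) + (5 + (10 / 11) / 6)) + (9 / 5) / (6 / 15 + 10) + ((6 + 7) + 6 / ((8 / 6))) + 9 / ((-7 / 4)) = 556273 / 20748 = 26.81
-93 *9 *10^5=-83700000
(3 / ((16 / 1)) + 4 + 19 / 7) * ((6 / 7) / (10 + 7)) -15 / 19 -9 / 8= -99171 / 63308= -1.57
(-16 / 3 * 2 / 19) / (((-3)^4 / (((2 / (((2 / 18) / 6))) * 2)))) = -256 / 171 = -1.50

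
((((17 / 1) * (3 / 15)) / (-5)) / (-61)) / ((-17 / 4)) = -4 / 1525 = -0.00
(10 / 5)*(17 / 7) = 34 / 7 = 4.86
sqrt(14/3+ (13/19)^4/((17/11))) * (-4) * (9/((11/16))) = -192 * sqrt(1629904461)/67507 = -114.82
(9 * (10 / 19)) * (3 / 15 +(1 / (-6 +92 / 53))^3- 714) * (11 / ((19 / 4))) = -4078635613371 / 520885817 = -7830.19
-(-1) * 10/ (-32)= -5/ 16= -0.31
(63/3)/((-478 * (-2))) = 21/956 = 0.02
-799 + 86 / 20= -7947 / 10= -794.70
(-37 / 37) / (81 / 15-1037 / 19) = 95 / 4672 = 0.02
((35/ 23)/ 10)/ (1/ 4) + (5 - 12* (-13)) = 3717/ 23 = 161.61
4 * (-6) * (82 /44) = -492 /11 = -44.73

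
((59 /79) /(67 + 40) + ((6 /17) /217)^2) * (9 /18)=803218847 /230069037226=0.00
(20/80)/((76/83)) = 83/304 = 0.27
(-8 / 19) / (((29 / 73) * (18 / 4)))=-1168 / 4959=-0.24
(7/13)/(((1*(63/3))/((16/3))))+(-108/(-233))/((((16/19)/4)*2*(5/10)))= 63749/27261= 2.34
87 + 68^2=4711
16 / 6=8 / 3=2.67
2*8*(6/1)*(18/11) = 157.09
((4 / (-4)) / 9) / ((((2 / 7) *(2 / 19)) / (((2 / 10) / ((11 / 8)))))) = -266 / 495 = -0.54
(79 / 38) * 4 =158 / 19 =8.32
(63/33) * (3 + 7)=210/11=19.09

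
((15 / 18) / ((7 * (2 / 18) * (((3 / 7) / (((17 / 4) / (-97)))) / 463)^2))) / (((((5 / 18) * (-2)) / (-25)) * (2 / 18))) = 292726228725 / 301088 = 972228.15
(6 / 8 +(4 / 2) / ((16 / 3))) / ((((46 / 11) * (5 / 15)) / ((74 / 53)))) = 10989 / 9752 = 1.13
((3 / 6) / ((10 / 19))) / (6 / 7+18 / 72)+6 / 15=39 / 31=1.26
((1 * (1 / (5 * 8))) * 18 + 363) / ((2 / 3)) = 21807 / 40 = 545.18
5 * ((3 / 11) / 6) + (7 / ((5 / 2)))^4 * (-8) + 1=-6744341 / 13750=-490.50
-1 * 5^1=-5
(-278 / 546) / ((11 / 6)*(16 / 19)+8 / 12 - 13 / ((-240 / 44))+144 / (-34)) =-897940 / 632359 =-1.42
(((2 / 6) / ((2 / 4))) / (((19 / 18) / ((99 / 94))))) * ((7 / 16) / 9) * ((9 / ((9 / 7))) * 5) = 8085 / 7144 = 1.13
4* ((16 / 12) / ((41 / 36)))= 192 / 41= 4.68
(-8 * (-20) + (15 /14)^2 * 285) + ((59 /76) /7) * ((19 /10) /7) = 954909 /1960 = 487.20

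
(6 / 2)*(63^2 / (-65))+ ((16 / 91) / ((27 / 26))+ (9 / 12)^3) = -143562257 / 786240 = -182.59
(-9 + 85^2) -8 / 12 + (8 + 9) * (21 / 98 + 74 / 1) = 356033 / 42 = 8476.98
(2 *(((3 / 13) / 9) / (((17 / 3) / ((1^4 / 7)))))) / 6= 1 / 4641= 0.00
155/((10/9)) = 279/2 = 139.50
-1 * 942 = -942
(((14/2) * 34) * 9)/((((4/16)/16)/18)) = 2467584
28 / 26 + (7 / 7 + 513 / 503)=20250 / 6539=3.10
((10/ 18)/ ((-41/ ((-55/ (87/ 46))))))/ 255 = 2530/ 1637253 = 0.00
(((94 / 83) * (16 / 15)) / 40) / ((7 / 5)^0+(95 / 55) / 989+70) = 511313 / 1202091075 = 0.00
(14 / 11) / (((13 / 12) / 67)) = 11256 / 143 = 78.71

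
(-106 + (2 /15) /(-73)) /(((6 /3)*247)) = -58036 /270465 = -0.21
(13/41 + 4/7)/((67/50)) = 12750/19229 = 0.66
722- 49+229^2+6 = 53120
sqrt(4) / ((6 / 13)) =13 / 3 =4.33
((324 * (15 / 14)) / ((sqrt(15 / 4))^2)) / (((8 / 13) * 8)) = 1053 / 56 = 18.80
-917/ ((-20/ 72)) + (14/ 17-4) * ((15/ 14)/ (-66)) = 43213383/ 13090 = 3301.25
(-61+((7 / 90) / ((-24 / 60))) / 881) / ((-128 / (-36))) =-1934683 / 112768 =-17.16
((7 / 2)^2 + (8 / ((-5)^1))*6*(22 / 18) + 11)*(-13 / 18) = -8983 / 1080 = -8.32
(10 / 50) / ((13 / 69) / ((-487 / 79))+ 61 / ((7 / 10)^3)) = 11525829 / 10247153695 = 0.00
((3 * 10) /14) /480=1 /224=0.00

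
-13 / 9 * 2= -26 / 9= -2.89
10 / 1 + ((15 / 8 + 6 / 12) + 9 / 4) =117 / 8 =14.62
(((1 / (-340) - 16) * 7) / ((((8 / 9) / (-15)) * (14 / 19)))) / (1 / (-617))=-1722190761 / 1088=-1582895.92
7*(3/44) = 21/44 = 0.48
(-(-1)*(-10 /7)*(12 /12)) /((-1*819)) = 10 /5733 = 0.00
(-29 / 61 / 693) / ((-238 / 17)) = 29 / 591822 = 0.00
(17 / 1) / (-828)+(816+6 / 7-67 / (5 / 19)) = 562.24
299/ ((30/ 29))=289.03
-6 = -6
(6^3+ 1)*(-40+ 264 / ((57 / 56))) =904456 / 19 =47602.95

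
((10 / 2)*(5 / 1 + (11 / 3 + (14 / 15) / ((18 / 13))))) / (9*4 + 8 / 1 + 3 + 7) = 1261 / 1458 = 0.86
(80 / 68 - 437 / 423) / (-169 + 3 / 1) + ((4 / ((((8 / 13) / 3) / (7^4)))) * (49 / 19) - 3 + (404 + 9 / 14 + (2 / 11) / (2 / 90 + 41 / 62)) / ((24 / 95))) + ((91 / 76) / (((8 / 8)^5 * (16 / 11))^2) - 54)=208524993474765361865 / 1705149087409152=122291.36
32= 32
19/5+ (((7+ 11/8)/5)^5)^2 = 1862683692551761449/10485760000000000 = 177.64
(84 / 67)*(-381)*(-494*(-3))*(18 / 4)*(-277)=59121405252 / 67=882409033.61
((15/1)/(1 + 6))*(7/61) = 15/61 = 0.25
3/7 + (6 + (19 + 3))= 199/7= 28.43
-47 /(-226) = 47 /226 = 0.21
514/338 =257/169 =1.52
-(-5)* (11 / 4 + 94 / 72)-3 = 311 / 18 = 17.28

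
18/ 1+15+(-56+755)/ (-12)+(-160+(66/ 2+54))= -393/ 4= -98.25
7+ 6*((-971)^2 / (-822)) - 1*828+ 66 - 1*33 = -1050797 / 137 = -7670.05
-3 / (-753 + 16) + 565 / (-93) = -416126 / 68541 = -6.07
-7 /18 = -0.39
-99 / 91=-1.09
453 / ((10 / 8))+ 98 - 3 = 457.40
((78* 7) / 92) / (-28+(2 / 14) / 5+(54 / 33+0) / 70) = -21021 / 98992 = -0.21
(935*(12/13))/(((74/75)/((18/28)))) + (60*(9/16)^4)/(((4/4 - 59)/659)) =1580852830005/3199565824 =494.08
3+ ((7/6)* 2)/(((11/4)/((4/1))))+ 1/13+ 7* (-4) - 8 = -12668/429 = -29.53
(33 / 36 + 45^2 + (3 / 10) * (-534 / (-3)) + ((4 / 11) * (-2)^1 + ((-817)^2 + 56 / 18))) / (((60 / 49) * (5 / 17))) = 1104349739171 / 594000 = 1859174.65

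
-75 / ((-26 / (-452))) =-16950 / 13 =-1303.85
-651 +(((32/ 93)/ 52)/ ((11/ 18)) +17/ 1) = -2810474/ 4433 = -633.99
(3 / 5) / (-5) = -3 / 25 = -0.12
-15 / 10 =-3 / 2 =-1.50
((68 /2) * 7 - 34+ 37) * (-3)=-723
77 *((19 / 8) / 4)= 1463 / 32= 45.72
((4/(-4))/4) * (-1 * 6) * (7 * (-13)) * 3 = -819/2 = -409.50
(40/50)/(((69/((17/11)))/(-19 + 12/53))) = -13532/40227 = -0.34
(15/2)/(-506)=-15/1012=-0.01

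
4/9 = 0.44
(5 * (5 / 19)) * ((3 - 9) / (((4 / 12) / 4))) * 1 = -1800 / 19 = -94.74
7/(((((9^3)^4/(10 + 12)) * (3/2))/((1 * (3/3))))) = 308/847288609443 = 0.00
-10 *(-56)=560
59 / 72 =0.82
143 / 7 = 20.43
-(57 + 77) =-134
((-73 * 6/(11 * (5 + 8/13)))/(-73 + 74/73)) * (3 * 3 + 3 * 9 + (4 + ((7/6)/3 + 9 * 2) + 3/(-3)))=5.65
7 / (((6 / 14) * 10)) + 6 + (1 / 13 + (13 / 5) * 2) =1007 / 78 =12.91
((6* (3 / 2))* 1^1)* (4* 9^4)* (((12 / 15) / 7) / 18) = 52488 / 35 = 1499.66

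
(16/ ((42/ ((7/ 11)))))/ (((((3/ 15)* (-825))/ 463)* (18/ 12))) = -0.45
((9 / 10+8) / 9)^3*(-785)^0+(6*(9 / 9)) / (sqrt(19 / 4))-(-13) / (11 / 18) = 12*sqrt(19) / 19+178340659 / 8019000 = 24.99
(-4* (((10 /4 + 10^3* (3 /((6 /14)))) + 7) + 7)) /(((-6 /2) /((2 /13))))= 56132 /39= 1439.28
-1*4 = -4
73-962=-889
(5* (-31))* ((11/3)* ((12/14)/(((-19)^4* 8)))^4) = -46035/177292245497819756442132736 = -0.00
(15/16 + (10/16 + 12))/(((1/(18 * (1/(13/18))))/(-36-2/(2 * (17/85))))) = -720657/52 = -13858.79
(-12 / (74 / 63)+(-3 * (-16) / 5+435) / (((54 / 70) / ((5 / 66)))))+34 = 494105 / 7326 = 67.45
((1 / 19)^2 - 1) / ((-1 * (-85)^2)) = 72 / 521645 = 0.00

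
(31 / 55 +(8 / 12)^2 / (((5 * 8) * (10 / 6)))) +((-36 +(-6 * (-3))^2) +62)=578441 / 1650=350.57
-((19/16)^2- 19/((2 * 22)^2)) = -43377/30976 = -1.40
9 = 9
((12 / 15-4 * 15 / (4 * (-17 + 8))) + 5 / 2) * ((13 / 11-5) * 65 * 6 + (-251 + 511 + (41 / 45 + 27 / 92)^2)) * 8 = -34486619201009 / 707008500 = -48778.22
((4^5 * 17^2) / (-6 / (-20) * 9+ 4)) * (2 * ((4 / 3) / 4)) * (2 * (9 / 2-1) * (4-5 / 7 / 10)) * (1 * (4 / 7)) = 651059200 / 1407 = 462728.64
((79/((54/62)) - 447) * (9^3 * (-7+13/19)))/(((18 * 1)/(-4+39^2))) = 138254589.47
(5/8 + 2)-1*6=-27/8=-3.38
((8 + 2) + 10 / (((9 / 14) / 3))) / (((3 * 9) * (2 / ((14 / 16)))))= 595 / 648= 0.92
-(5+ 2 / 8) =-21 / 4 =-5.25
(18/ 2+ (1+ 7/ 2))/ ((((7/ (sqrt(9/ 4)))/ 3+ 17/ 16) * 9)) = 216/ 377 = 0.57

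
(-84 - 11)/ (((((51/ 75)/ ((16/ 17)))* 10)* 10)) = -380/ 289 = -1.31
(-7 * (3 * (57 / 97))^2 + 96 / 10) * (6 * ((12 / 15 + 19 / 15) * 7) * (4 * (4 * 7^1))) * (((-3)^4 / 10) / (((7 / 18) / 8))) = -23156539386624 / 1176125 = -19688842.08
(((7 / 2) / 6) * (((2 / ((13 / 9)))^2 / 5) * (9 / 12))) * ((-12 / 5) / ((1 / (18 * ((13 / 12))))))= -5103 / 650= -7.85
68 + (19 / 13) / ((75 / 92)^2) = 5133316 / 73125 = 70.20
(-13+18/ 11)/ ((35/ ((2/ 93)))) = -50/ 7161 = -0.01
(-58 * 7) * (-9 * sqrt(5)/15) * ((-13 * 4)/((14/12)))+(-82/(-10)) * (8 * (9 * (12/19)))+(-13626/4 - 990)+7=-54288 * sqrt(5)/5 - 763157/190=-28294.95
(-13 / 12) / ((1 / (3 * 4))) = -13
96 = 96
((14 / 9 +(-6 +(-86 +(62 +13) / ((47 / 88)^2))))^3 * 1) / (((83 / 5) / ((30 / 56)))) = 252005830815212607650 / 1521841957794207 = 165592.64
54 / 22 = 27 / 11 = 2.45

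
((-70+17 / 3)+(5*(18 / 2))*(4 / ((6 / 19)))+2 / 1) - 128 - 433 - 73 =-379 / 3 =-126.33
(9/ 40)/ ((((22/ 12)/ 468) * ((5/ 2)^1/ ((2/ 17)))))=12636/ 4675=2.70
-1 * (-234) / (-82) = -117 / 41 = -2.85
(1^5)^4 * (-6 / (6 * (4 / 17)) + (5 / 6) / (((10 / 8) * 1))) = -43 / 12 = -3.58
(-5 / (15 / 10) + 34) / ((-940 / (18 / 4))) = -69 / 470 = -0.15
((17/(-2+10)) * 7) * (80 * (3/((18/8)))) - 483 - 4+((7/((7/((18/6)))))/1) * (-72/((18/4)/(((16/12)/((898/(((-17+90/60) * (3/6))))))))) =1481995/1347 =1100.22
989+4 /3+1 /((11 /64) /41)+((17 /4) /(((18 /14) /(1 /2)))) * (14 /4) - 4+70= 2060251 /1584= 1300.66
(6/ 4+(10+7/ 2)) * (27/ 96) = 135/ 32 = 4.22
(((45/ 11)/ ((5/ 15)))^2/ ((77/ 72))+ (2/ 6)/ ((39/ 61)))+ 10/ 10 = 155185826/ 1090089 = 142.36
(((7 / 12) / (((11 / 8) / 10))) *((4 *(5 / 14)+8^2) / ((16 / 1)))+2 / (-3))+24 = 895 / 22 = 40.68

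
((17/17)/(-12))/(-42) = 1/504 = 0.00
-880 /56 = -110 /7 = -15.71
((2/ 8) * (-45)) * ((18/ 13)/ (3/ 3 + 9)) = -81/ 52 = -1.56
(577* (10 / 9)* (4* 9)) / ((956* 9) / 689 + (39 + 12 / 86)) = 683791160 / 1529559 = 447.05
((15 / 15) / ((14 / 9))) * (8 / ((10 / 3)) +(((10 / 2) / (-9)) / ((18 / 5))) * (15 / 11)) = 929 / 660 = 1.41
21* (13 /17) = 273 /17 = 16.06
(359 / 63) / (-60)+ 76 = 286921 / 3780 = 75.91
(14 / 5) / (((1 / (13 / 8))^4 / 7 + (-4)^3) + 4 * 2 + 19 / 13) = -2798978 / 54498075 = -0.05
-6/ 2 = -3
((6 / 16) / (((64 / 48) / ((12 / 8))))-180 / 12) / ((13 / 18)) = -8397 / 416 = -20.19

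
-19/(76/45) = -45/4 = -11.25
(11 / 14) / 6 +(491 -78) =34703 / 84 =413.13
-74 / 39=-1.90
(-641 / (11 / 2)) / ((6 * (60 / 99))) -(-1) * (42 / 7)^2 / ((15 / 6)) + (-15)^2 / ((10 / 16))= 6847 / 20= 342.35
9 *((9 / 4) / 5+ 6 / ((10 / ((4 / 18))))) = 21 / 4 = 5.25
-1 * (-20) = 20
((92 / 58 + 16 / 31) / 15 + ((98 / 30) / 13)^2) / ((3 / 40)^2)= 444777536 / 12306411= 36.14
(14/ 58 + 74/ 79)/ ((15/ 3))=2699/ 11455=0.24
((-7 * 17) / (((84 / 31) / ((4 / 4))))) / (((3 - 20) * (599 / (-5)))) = -155 / 7188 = -0.02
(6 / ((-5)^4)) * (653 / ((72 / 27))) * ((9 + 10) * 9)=1004967 / 2500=401.99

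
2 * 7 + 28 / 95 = 1358 / 95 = 14.29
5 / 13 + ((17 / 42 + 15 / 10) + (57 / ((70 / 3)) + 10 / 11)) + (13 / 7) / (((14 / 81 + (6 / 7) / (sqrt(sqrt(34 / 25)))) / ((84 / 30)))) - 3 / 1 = -21327258771 * sqrt(34) / 86973606791 + 4300558353 * 34^(3 / 4) * sqrt(5) / 434868033955 + 6721575691220413 / 2611817411933730 + 105765793497 * 34^(1 / 4) * sqrt(5) / 86973606791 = 8.02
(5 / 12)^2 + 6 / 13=1189 / 1872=0.64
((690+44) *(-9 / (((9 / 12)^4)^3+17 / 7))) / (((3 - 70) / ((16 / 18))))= 689610686464 / 19358494853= 35.62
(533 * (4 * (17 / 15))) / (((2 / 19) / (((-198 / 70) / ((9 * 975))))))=-291346 / 39375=-7.40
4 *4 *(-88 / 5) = -1408 / 5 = -281.60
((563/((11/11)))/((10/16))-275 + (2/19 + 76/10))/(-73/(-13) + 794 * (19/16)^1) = 2086344/3123695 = 0.67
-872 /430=-436 /215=-2.03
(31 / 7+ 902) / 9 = 705 / 7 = 100.71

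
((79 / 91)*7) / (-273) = -79 / 3549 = -0.02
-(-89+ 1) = 88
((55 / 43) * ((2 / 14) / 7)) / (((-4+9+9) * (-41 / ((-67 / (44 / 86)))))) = 335 / 56252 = 0.01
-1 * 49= -49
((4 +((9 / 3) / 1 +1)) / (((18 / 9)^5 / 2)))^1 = 1 / 2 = 0.50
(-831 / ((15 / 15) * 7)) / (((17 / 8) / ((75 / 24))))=-20775 / 119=-174.58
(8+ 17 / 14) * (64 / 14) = 2064 / 49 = 42.12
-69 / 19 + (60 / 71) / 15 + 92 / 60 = -41318 / 20235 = -2.04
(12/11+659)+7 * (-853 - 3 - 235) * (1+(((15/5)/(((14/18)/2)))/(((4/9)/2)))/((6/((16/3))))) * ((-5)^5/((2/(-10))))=-3801452464.91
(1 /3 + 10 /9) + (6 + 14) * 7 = 1273 /9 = 141.44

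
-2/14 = -1/7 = -0.14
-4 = -4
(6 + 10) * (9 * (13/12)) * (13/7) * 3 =869.14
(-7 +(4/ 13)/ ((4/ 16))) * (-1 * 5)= 375/ 13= 28.85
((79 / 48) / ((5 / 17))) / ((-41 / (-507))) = 226967 / 3280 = 69.20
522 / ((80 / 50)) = 1305 / 4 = 326.25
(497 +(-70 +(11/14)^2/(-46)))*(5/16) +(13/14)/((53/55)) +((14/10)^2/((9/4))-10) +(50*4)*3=1247644357703/1720252800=725.27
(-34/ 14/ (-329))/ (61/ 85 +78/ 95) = 5491/ 1144591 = 0.00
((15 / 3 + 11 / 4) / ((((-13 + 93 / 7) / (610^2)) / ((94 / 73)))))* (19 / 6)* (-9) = -54079432575 / 146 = -370407072.43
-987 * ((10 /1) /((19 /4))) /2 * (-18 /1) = 355320 /19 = 18701.05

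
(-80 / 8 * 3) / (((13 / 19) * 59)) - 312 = -239874 / 767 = -312.74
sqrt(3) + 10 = 11.73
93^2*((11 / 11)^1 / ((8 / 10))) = 43245 / 4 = 10811.25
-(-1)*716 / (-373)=-716 / 373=-1.92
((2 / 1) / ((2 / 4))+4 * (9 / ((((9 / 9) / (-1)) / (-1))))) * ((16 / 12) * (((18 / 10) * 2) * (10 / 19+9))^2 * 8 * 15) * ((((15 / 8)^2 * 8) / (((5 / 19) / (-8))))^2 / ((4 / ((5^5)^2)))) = 13434057562500000000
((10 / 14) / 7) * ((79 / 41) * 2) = 790 / 2009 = 0.39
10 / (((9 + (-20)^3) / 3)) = -30 / 7991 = -0.00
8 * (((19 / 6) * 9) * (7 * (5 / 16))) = 1995 / 4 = 498.75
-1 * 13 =-13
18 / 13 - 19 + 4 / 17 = -3841 / 221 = -17.38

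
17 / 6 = 2.83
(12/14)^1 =0.86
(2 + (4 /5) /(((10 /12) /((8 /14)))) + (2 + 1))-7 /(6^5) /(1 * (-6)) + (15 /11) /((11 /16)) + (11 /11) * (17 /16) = 8491047421 /987940800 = 8.59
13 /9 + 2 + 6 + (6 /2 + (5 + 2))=175 /9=19.44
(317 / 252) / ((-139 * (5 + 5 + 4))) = -317 / 490392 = -0.00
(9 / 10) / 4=9 / 40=0.22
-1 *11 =-11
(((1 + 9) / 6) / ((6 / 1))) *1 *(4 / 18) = 5 / 81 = 0.06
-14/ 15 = -0.93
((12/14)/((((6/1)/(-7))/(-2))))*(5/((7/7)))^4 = 1250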